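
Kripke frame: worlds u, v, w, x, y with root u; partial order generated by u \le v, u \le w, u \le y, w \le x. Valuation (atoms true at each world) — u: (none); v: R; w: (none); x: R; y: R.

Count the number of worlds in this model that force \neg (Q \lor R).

0

u: does not force it — u \nVdash \neg (Q \lor R) since v is accessible from u and v \Vdash Q \lor R.
v: does not force it.
w: does not force it.
x: does not force it.
y: does not force it.
Worlds forcing the formula: { }.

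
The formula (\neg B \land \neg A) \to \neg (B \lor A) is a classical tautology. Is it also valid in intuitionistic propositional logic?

This is a constructively valid De Morgan direction (conjunction of negations to negated disjunction), which is intuitionistically derivable.
If both \neg B and \neg A hold at a world, no accessible world forces B or forces A, so none forces B \lor A.

Yes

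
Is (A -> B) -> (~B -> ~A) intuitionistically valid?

Yes

This is the forward direction of contraposition, which is intuitionistically derivable.
Assume A -> B and ~B. If A held then B would follow, contradicting ~B; so ~A.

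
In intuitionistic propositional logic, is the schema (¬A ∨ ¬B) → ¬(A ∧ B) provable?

Yes

This is a constructively valid De Morgan direction (disjunction of negations to negated conjunction), which is intuitionistically derivable.
If ¬A holds at a world then no accessible world forces A, hence none forces A ∧ B; likewise for ¬B.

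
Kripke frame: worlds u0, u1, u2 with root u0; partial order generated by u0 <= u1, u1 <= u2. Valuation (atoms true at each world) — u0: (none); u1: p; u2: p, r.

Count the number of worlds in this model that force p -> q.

u0: does not force it — u0 ||-/- p -> q: at the accessible world u1, u1 ||- p but u1 ||-/- q.
u1: does not force it — u1 ||-/- p -> q: already at u1 itself, u1 ||- p but u1 ||-/- q.
u2: does not force it — u2 ||-/- p -> q: already at u2 itself, u2 ||- p but u2 ||-/- q.
Worlds forcing the formula: { }.

0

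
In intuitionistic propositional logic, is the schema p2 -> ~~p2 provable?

Yes

This is double-negation introduction, which is intuitionistically derivable.
If a world forces p2 then every accessible world forces p2 (persistence), so none forces ~p2; hence ~~p2.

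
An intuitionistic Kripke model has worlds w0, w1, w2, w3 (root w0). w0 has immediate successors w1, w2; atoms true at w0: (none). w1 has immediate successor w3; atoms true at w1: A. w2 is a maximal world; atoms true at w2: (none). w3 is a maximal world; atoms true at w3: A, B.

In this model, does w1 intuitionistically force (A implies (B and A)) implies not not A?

w1 forces (A implies (B and A)) implies not not A: every world accessible from w1 that forces A implies (B and A) (namely w3) also forces not not A.

Yes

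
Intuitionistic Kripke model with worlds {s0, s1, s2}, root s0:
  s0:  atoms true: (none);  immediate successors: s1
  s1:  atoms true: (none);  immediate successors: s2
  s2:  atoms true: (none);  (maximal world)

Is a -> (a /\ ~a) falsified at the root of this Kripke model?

s0 ||- a -> (a /\ ~a) vacuously: no world accessible from s0 forces the antecedent a.
So the root s0 forces a -> (a /\ ~a); the model is not a countermodel.

No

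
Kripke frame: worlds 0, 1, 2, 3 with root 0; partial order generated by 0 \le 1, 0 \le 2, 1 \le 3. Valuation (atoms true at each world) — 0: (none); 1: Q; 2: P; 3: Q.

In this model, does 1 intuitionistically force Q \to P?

1 \nVdash Q \to P: already at 1 itself, 1 \Vdash Q but 1 \nVdash P.
1 lacks atom P, so 1 \nVdash P.

No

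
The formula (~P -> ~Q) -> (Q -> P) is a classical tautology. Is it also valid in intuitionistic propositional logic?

No

This is the converse of contraposition, which is not intuitionistically valid.
A Kripke countermodel: worlds s0, s1; order generated by s0 <= s1; atoms true at each world — s0:{Q}; s1:{P,Q}.
s0 ||-/- (~P -> ~Q) -> (Q -> P): already at s0 itself, s0 ||- ~P -> ~Q but s0 ||-/- Q -> P.
s0 ||-/- Q -> P: already at s0 itself, s0 ||- Q but s0 ||-/- P.
s0 lacks atom P, so s0 ||-/- P.
So the root s0 does not force the formula.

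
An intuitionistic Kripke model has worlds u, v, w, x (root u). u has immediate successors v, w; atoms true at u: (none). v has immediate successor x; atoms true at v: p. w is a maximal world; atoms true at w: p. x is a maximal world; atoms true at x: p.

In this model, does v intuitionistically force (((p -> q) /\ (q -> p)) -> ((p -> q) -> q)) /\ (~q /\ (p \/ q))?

v ||- (((p -> q) /\ (q -> p)) -> ((p -> q) -> q)) /\ (~q /\ (p \/ q)) since v forces both conjuncts.

Yes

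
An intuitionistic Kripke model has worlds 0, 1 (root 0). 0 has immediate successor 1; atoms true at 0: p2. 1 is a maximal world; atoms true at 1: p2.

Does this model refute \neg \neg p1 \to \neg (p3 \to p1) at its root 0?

0 \Vdash \neg \neg p1 \to \neg (p3 \to p1) vacuously: no world accessible from 0 forces the antecedent \neg \neg p1.
So the root 0 forces \neg \neg p1 \to \neg (p3 \to p1); the model is not a countermodel.

No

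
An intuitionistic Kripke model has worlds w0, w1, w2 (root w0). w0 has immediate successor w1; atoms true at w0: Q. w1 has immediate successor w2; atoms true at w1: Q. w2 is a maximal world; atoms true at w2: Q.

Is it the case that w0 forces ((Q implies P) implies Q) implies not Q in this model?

w0 does not force ((Q implies P) implies Q) implies not Q: already at w0 itself, w0 forces (Q implies P) implies Q but w0 does not force not Q.
w0 does not force not Q since w0 is accessible from w0 and w0 forces Q.

No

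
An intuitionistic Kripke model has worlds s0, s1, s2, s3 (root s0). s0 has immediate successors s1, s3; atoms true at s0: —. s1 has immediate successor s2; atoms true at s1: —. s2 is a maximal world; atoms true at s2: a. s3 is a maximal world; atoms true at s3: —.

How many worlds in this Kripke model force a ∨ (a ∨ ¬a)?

s0: does not force it — s0 ⊮ a ∨ (a ∨ ¬a): neither disjunct is forced at s0.
s1: does not force it — s1 ⊮ a ∨ (a ∨ ¬a): neither disjunct is forced at s1.
s2: forces it.
s3: forces it.
Worlds forcing the formula: {s2, s3}.

2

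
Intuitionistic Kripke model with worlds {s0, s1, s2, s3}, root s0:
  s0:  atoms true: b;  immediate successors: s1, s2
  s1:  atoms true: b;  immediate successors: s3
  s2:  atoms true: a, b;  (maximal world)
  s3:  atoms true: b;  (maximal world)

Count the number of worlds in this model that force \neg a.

2

s0: does not force it — s0 \nVdash \neg a since s2 is accessible from s0 and s2 \Vdash a.
s1: forces it.
s2: does not force it — s2 \nVdash \neg a since s2 is accessible from s2 and s2 \Vdash a.
s3: forces it.
Worlds forcing the formula: {s1, s3}.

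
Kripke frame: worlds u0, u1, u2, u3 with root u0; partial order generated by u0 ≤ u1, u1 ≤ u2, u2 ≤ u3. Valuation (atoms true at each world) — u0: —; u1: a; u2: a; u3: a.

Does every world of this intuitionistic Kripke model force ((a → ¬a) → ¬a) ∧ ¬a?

No

Not every world: u0 ⊮ ((a → ¬a) → ¬a) ∧ ¬a.
u0 ⊮ ((a → ¬a) → ¬a) ∧ ¬a since u0 fails ¬a.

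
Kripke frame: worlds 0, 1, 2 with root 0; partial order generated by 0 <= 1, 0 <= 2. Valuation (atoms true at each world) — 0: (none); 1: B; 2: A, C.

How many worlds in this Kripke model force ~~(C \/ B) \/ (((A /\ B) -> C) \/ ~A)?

3

0: forces it.
1: forces it.
2: forces it.
Worlds forcing the formula: {0, 1, 2}.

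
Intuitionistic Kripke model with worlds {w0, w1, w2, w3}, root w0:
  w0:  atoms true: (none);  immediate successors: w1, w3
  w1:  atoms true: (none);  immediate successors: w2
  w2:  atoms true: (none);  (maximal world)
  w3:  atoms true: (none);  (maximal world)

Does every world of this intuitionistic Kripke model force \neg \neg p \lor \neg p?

Yes

w0 \Vdash \neg \neg p \lor \neg p via the disjunct \neg p.
Since the root w0 forces \neg \neg p \lor \neg p and forcing is persistent (monotone upward), every world forces it.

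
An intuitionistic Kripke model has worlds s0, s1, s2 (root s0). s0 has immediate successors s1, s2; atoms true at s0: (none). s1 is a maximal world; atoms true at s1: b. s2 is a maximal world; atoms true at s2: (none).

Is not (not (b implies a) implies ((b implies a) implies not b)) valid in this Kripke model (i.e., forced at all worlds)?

No

Not every world: s0 does not force not (not (b implies a) implies ((b implies a) implies not b)).
s0 does not force not (not (b implies a) implies ((b implies a) implies not b)) since s0 is accessible from s0 and s0 forces not (b implies a) implies ((b implies a) implies not b).
s0 forces not (b implies a) implies ((b implies a) implies not b): every world accessible from s0 that forces not (b implies a) (namely s1) also forces (b implies a) implies not b.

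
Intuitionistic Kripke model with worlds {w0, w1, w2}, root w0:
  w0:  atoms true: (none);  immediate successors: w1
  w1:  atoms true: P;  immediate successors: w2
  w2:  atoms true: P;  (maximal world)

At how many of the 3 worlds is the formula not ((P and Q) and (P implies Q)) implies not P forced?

w0: does not force it — w0 does not force not ((P and Q) and (P implies Q)) implies not P: already at w0 itself, w0 forces not ((P and Q) and (P implies Q)) but w0 does not force not P.
w1: does not force it — w1 does not force not ((P and Q) and (P implies Q)) implies not P: already at w1 itself, w1 forces not ((P and Q) and (P implies Q)) but w1 does not force not P.
w2: does not force it — w2 does not force not ((P and Q) and (P implies Q)) implies not P: already at w2 itself, w2 forces not ((P and Q) and (P implies Q)) but w2 does not force not P.
Worlds forcing the formula: { }.

0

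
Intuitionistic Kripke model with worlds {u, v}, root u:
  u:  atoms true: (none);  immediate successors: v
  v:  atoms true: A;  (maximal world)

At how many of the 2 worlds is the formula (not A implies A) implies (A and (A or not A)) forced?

1

u: does not force it — u does not force (not A implies A) implies (A and (A or not A)): already at u itself, u forces not A implies A but u does not force A and (A or not A).
v: forces it.
Worlds forcing the formula: {v}.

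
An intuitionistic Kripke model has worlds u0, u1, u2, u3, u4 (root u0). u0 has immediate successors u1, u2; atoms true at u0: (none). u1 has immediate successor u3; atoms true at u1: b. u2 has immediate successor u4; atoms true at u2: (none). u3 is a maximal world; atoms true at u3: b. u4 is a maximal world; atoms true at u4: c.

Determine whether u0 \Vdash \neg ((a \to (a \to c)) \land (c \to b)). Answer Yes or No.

u0 \nVdash \neg ((a \to (a \to c)) \land (c \to b)) since u1 is accessible from u0 and u1 \Vdash (a \to (a \to c)) \land (c \to b).
u1 \Vdash (a \to (a \to c)) \land (c \to b) since u1 forces both conjuncts.

No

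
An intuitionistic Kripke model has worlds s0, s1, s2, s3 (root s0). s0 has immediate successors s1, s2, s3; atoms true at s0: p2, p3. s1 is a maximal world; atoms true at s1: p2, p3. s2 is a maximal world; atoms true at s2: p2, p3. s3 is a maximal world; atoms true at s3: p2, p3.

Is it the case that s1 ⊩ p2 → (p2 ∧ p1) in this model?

s1 ⊮ p2 → (p2 ∧ p1): already at s1 itself, s1 ⊩ p2 but s1 ⊮ p2 ∧ p1.
s1 ⊮ p2 ∧ p1 since s1 fails p1.

No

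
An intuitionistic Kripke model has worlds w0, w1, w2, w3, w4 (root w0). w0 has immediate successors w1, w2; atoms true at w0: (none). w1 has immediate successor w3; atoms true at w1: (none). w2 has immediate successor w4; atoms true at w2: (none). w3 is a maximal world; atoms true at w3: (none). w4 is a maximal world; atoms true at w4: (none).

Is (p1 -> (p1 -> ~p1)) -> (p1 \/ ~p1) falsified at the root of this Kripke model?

No

w0 ||- (p1 -> (p1 -> ~p1)) -> (p1 \/ ~p1): every world accessible from w0 that forces p1 -> (p1 -> ~p1) (namely w0, w1, w2, w3, w4) also forces p1 \/ ~p1.
So the root w0 forces (p1 -> (p1 -> ~p1)) -> (p1 \/ ~p1); the model is not a countermodel.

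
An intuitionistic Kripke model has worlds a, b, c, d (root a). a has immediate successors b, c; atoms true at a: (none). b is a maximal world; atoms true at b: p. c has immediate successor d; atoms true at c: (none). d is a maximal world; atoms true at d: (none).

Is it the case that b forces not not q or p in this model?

b forces not not q or p via the disjunct p.

Yes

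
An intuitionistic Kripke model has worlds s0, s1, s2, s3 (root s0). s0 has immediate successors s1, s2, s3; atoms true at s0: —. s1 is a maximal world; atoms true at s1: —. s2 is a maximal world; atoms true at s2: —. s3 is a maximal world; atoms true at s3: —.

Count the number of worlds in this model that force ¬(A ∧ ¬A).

4

s0: forces it.
s1: forces it.
s2: forces it.
s3: forces it.
Worlds forcing the formula: {s0, s1, s2, s3}.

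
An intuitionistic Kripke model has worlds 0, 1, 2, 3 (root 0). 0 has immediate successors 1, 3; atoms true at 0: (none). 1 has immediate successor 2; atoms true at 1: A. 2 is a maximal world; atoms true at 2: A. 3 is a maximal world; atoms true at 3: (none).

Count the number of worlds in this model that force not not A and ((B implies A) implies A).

2

0: does not force it — 0 does not force not not A and ((B implies A) implies A) since 0 fails not not A.
1: forces it.
2: forces it.
3: does not force it — 3 does not force not not A and ((B implies A) implies A) since 3 fails not not A.
Worlds forcing the formula: {1, 2}.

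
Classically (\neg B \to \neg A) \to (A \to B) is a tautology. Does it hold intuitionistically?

This is the converse of contraposition, which is not intuitionistically valid.
A Kripke countermodel: worlds w0, w1; order generated by w0 \le w1; atoms true at each world — w0:{A}; w1:{A,B}.
w0 \nVdash (\neg B \to \neg A) \to (A \to B): already at w0 itself, w0 \Vdash \neg B \to \neg A but w0 \nVdash A \to B.
w0 \nVdash A \to B: already at w0 itself, w0 \Vdash A but w0 \nVdash B.
w0 lacks atom B, so w0 \nVdash B.
So the root w0 does not force the formula.

No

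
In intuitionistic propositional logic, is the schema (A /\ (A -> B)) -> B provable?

This is modus ponens in implicational form, which is intuitionistically derivable.
If a world forces A and A -> B, then applying the implication at that world (which is accessible from itself) gives B.

Yes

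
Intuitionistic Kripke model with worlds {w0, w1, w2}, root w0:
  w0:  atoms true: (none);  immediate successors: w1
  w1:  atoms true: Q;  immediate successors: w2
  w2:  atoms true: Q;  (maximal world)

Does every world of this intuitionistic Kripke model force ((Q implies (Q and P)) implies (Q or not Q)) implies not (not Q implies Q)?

No

Not every world: w0 does not force ((Q implies (Q and P)) implies (Q or not Q)) implies not (not Q implies Q).
w0 does not force ((Q implies (Q and P)) implies (Q or not Q)) implies not (not Q implies Q): already at w0 itself, w0 forces (Q implies (Q and P)) implies (Q or not Q) but w0 does not force not (not Q implies Q).
w0 does not force not (not Q implies Q) since w0 is accessible from w0 and w0 forces not Q implies Q.
w0 forces not Q implies Q vacuously: no world accessible from w0 forces the antecedent not Q.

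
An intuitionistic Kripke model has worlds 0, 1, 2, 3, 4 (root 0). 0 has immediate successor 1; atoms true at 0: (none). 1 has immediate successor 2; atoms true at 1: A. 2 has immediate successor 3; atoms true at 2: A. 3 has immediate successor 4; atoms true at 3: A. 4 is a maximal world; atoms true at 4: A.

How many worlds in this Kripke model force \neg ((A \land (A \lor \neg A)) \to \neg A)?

5

0: forces it.
1: forces it.
2: forces it.
3: forces it.
4: forces it.
Worlds forcing the formula: {0, 1, 2, 3, 4}.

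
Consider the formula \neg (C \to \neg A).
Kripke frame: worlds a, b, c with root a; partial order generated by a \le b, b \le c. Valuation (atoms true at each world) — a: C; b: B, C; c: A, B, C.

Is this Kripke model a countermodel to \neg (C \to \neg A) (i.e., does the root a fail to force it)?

No

a \Vdash \neg (C \to \neg A): no world accessible from a forces C \to \neg A.
So the root a forces \neg (C \to \neg A); the model is not a countermodel.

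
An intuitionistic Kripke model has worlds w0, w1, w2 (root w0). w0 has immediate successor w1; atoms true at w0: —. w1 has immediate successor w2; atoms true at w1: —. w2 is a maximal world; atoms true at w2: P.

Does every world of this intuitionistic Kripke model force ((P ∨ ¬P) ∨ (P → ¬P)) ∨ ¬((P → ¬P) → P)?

Not every world: w0 ⊮ ((P ∨ ¬P) ∨ (P → ¬P)) ∨ ¬((P → ¬P) → P).
w0 ⊮ ((P ∨ ¬P) ∨ (P → ¬P)) ∨ ¬((P → ¬P) → P): neither disjunct is forced at w0.
w0 ⊮ (P ∨ ¬P) ∨ (P → ¬P): neither disjunct is forced at w0.

No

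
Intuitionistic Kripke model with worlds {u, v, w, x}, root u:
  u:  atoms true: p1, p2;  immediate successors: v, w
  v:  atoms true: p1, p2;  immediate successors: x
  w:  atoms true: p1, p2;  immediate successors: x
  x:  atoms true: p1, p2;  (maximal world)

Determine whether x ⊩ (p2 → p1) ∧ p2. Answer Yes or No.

x ⊩ (p2 → p1) ∧ p2 since x forces both conjuncts.

Yes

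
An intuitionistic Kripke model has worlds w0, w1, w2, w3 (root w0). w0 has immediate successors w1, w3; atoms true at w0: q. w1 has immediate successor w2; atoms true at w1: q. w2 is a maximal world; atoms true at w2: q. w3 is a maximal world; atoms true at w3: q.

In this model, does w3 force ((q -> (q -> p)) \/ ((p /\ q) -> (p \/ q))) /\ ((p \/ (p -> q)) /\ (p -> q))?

Yes

w3 ||- ((q -> (q -> p)) \/ ((p /\ q) -> (p \/ q))) /\ ((p \/ (p -> q)) /\ (p -> q)) since w3 forces both conjuncts.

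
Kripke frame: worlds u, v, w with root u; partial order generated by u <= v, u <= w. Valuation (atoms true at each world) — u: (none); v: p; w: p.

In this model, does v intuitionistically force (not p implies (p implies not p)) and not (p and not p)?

Yes

v forces (not p implies (p implies not p)) and not (p and not p) since v forces both conjuncts.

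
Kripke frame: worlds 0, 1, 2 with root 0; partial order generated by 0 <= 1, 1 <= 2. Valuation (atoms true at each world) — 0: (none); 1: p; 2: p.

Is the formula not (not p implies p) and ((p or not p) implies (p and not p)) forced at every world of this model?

No

Not every world: 0 does not force not (not p implies p) and ((p or not p) implies (p and not p)).
0 does not force not (not p implies p) and ((p or not p) implies (p and not p)) since 0 fails not (not p implies p).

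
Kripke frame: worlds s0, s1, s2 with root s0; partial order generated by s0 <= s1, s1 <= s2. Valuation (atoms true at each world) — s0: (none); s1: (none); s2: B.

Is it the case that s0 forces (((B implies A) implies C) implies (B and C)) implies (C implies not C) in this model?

s0 forces (((B implies A) implies C) implies (B and C)) implies (C implies not C) vacuously: no world accessible from s0 forces the antecedent ((B implies A) implies C) implies (B and C).

Yes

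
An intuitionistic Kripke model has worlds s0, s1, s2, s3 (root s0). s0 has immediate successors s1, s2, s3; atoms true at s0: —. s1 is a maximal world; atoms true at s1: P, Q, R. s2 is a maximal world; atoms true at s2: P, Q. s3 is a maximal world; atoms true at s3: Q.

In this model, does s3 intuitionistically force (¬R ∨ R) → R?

No

s3 ⊮ (¬R ∨ R) → R: already at s3 itself, s3 ⊩ ¬R ∨ R but s3 ⊮ R.
s3 lacks atom R, so s3 ⊮ R.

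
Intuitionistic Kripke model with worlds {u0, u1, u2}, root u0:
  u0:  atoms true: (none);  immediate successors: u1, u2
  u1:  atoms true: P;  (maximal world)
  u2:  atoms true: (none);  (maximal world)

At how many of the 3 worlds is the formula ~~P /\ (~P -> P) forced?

1

u0: does not force it — u0 ||-/- ~~P /\ (~P -> P) since u0 fails ~~P.
u1: forces it.
u2: does not force it — u2 ||-/- ~~P /\ (~P -> P) since u2 fails ~~P.
Worlds forcing the formula: {u1}.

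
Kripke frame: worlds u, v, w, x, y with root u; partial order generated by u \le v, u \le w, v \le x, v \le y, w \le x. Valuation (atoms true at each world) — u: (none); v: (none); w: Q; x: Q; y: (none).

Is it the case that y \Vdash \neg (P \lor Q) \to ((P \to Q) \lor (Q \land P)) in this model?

Yes

y \Vdash \neg (P \lor Q) \to ((P \to Q) \lor (Q \land P)): every world accessible from y that forces \neg (P \lor Q) (namely y) also forces (P \to Q) \lor (Q \land P).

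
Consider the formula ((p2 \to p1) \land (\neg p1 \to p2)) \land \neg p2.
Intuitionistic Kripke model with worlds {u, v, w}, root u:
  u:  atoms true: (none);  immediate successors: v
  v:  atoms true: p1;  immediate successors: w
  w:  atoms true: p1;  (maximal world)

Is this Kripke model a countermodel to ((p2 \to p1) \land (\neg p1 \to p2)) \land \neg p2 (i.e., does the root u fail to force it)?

u \Vdash ((p2 \to p1) \land (\neg p1 \to p2)) \land \neg p2 since u forces both conjuncts.
So the root u forces ((p2 \to p1) \land (\neg p1 \to p2)) \land \neg p2; the model is not a countermodel.

No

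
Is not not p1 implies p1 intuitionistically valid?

No

This is double-negation elimination, which is not intuitionistically valid.
A Kripke countermodel: worlds s0, s1; order generated by s0 <= s1; atoms true at each world — s0:{}; s1:{p1}.
s0 does not force not not p1 implies p1: already at s0 itself, s0 forces not not p1 but s0 does not force p1.
s0 lacks atom p1, so s0 does not force p1.
So the root s0 does not force the formula.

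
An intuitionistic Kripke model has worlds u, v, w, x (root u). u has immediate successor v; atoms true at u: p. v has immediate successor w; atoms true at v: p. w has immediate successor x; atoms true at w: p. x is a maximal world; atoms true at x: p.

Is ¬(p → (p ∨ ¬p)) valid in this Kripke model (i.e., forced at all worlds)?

Not every world: u ⊮ ¬(p → (p ∨ ¬p)).
u ⊮ ¬(p → (p ∨ ¬p)) since u is accessible from u and u ⊩ p → (p ∨ ¬p).
u ⊩ p → (p ∨ ¬p): every world accessible from u that forces p (namely u, v, w, x) also forces p ∨ ¬p.

No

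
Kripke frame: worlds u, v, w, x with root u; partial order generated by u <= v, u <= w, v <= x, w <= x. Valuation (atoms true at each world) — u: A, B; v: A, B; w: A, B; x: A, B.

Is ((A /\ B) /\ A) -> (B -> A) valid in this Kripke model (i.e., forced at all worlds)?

Yes

u ||- ((A /\ B) /\ A) -> (B -> A): every world accessible from u that forces (A /\ B) /\ A (namely u, v, w, x) also forces B -> A.
Since the root u forces ((A /\ B) /\ A) -> (B -> A) and forcing is persistent (monotone upward), every world forces it.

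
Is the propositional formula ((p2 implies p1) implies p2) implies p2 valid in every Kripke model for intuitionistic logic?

This is Peirce's law, which is not intuitionistically valid.
A Kripke countermodel: worlds 0, 1; order generated by 0 <= 1; atoms true at each world — 0:{}; 1:{p2}.
0 does not force ((p2 implies p1) implies p2) implies p2: already at 0 itself, 0 forces (p2 implies p1) implies p2 but 0 does not force p2.
0 lacks atom p2, so 0 does not force p2.
So the root 0 does not force the formula.

No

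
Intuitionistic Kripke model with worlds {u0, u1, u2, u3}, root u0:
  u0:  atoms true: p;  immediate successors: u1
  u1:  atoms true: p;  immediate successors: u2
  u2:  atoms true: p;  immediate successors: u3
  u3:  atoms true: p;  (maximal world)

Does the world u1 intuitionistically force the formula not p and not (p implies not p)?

u1 does not force not p and not (p implies not p) since u1 fails not p.

No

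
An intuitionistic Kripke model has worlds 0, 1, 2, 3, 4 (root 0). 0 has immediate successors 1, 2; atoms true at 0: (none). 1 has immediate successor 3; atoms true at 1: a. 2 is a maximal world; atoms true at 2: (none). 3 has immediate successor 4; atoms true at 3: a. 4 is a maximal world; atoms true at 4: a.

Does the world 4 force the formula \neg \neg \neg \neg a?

Yes

4 \Vdash \neg \neg \neg \neg a: no world accessible from 4 forces \neg \neg \neg a.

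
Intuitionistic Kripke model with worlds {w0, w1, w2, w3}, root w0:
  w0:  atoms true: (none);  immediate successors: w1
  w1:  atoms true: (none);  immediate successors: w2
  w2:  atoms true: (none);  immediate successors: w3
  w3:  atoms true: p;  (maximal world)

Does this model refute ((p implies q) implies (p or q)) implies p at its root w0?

w0 does not force ((p implies q) implies (p or q)) implies p: already at w0 itself, w0 forces (p implies q) implies (p or q) but w0 does not force p.
w0 lacks atom p, so w0 does not force p.
So the root w0 does not force ((p implies q) implies (p or q)) implies p; the model is a countermodel.

Yes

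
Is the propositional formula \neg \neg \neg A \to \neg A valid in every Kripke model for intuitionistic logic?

This is triple-negation reduction, which is intuitionistically derivable.
Assume \neg \neg \neg A and suppose A. Then \neg \neg A (double-negation introduction), contradicting \neg \neg \neg A. So \neg A.

Yes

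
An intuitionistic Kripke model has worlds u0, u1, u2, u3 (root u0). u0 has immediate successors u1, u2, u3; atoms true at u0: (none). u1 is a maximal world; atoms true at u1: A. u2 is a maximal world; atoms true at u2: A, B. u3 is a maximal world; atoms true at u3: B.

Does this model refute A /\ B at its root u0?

Yes

u0 ||-/- A /\ B since u0 fails A.
So the root u0 does not force A /\ B; the model is a countermodel.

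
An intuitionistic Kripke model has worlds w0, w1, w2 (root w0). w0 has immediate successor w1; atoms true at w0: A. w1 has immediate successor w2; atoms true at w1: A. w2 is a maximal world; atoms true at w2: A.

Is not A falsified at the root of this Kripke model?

Yes

w0 does not force not A since w0 is accessible from w0 and w0 forces A.
So the root w0 does not force not A; the model is a countermodel.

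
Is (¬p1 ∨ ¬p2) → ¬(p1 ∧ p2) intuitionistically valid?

This is a constructively valid De Morgan direction (disjunction of negations to negated conjunction), which is intuitionistically derivable.
If ¬p1 holds at a world then no accessible world forces p1, hence none forces p1 ∧ p2; likewise for ¬p2.

Yes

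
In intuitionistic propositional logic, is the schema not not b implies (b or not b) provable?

This is a variant of double-negation elimination (deriving excluded middle from double negation), which is not intuitionistically valid.
A Kripke countermodel: worlds 0, 1; order generated by 0 <= 1; atoms true at each world — 0:{}; 1:{b}.
0 does not force not not b implies (b or not b): already at 0 itself, 0 forces not not b but 0 does not force b or not b.
0 does not force b or not b: neither disjunct is forced at 0.
0 lacks atom b, so 0 does not force b.
So the root 0 does not force the formula.

No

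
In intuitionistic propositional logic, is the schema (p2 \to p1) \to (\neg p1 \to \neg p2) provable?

Yes

This is the forward direction of contraposition, which is intuitionistically derivable.
Assume p2 \to p1 and \neg p1. If p2 held then p1 would follow, contradicting \neg p1; so \neg p2.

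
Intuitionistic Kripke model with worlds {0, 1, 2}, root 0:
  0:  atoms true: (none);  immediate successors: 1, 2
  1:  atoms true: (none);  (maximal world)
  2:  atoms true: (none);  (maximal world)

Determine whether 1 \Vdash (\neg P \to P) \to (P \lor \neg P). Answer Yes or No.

1 \Vdash (\neg P \to P) \to (P \lor \neg P) vacuously: no world accessible from 1 forces the antecedent \neg P \to P.

Yes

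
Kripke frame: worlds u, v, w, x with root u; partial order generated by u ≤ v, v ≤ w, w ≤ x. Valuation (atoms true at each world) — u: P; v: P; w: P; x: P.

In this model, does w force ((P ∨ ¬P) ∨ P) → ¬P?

w ⊮ ((P ∨ ¬P) ∨ P) → ¬P: already at w itself, w ⊩ (P ∨ ¬P) ∨ P but w ⊮ ¬P.
w ⊮ ¬P since w is accessible from w and w ⊩ P.

No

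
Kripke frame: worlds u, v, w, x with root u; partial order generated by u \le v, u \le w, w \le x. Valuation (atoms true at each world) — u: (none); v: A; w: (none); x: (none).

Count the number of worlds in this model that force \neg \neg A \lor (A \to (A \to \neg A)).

u: does not force it — u \nVdash \neg \neg A \lor (A \to (A \to \neg A)): neither disjunct is forced at u.
v: forces it.
w: forces it.
x: forces it.
Worlds forcing the formula: {v, w, x}.

3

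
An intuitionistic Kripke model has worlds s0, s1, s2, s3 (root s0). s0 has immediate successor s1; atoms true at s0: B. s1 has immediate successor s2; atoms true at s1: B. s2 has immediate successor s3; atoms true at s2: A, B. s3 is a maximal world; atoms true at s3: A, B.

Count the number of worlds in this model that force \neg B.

0

s0: does not force it — s0 \nVdash \neg B since s0 is accessible from s0 and s0 \Vdash B.
s1: does not force it — s1 \nVdash \neg B since s1 is accessible from s1 and s1 \Vdash B.
s2: does not force it.
s3: does not force it.
Worlds forcing the formula: { }.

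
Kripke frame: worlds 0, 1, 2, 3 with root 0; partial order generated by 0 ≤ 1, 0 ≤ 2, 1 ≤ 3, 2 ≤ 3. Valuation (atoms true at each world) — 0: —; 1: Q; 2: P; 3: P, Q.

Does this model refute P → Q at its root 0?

0 ⊮ P → Q: at the accessible world 2, 2 ⊩ P but 2 ⊮ Q.
2 lacks atom Q, so 2 ⊮ Q.
So the root 0 does not force P → Q; the model is a countermodel.

Yes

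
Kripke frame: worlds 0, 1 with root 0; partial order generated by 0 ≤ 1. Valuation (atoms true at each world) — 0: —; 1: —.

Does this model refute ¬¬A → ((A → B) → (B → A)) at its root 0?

No

0 ⊩ ¬¬A → ((A → B) → (B → A)) vacuously: no world accessible from 0 forces the antecedent ¬¬A.
So the root 0 forces ¬¬A → ((A → B) → (B → A)); the model is not a countermodel.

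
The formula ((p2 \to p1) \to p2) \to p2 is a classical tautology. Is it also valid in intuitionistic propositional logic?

No

This is Peirce's law, which is not intuitionistically valid.
A Kripke countermodel: worlds s0, s1; order generated by s0 \le s1; atoms true at each world — s0:{}; s1:{p2}.
s0 \nVdash ((p2 \to p1) \to p2) \to p2: already at s0 itself, s0 \Vdash (p2 \to p1) \to p2 but s0 \nVdash p2.
s0 lacks atom p2, so s0 \nVdash p2.
So the root s0 does not force the formula.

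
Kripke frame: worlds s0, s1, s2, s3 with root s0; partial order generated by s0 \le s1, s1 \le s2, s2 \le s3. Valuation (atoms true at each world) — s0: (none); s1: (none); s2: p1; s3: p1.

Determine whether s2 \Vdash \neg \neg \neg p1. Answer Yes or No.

s2 \nVdash \neg \neg \neg p1 since s2 is accessible from s2 and s2 \Vdash \neg \neg p1.
s2 \Vdash \neg \neg p1: no world accessible from s2 forces \neg p1.

No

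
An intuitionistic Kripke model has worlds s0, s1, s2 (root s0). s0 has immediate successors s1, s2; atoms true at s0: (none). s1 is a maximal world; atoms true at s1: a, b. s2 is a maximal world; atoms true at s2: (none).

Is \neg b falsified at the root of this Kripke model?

Yes

s0 \nVdash \neg b since s1 is accessible from s0 and s1 \Vdash b.
So the root s0 does not force \neg b; the model is a countermodel.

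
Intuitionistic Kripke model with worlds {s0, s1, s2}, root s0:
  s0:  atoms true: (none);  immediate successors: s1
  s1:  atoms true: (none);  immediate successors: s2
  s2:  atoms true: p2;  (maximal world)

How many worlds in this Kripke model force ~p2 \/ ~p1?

s0: forces it.
s1: forces it.
s2: forces it.
Worlds forcing the formula: {s0, s1, s2}.

3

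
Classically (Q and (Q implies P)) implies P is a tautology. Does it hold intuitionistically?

This is modus ponens in implicational form, which is intuitionistically derivable.
If a world forces Q and Q implies P, then applying the implication at that world (which is accessible from itself) gives P.

Yes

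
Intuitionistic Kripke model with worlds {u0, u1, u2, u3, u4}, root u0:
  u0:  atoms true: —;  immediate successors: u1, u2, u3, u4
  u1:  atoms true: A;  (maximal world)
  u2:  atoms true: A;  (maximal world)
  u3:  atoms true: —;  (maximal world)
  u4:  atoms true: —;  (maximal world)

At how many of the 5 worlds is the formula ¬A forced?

2

u0: does not force it — u0 ⊮ ¬A since u1 is accessible from u0 and u1 ⊩ A.
u1: does not force it — u1 ⊮ ¬A since u1 is accessible from u1 and u1 ⊩ A.
u2: does not force it.
u3: forces it.
u4: forces it.
Worlds forcing the formula: {u3, u4}.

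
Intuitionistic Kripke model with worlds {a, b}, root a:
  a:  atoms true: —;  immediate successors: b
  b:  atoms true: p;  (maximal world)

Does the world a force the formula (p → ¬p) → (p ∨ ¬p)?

a ⊩ (p → ¬p) → (p ∨ ¬p) vacuously: no world accessible from a forces the antecedent p → ¬p.

Yes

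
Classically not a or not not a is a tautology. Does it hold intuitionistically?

No

This is the weak law of excluded middle, which is not intuitionistically valid.
A Kripke countermodel: worlds w0, w1, w2; order generated by w0 <= w1, w0 <= w2; atoms true at each world — w0:{}; w1:{a}; w2:{}.
w0 does not force not a or not not a: neither disjunct is forced at w0.
w0 does not force not a since w1 is accessible from w0 and w1 forces a.
So the root w0 does not force the formula.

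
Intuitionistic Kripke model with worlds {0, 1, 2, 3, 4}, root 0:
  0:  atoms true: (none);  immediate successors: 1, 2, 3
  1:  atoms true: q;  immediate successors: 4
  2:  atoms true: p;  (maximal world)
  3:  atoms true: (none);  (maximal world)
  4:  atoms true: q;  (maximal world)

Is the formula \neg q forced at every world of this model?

Not every world: 0 \nVdash \neg q.
0 \nVdash \neg q since 1 is accessible from 0 and 1 \Vdash q.

No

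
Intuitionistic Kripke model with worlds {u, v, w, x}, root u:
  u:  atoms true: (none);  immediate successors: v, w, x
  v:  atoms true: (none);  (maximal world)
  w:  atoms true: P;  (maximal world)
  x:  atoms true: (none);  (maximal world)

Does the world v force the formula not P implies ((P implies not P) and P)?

v does not force not P implies ((P implies not P) and P): already at v itself, v forces not P but v does not force (P implies not P) and P.
v does not force (P implies not P) and P since v fails P.

No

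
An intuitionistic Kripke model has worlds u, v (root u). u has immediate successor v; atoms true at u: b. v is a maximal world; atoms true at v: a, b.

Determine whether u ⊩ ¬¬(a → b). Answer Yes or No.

u ⊩ ¬¬(a → b): no world accessible from u forces ¬(a → b).

Yes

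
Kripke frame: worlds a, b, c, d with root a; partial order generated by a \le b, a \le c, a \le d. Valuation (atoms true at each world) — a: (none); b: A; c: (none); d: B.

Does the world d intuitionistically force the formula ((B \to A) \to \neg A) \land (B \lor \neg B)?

d \Vdash ((B \to A) \to \neg A) \land (B \lor \neg B) since d forces both conjuncts.

Yes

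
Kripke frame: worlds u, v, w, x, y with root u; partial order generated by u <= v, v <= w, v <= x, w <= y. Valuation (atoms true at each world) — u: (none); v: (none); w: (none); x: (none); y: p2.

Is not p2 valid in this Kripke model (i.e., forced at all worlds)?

No

Not every world: u does not force not p2.
u does not force not p2 since y is accessible from u and y forces p2.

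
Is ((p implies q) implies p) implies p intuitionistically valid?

This is Peirce's law, which is not intuitionistically valid.
A Kripke countermodel: worlds a, b; order generated by a <= b; atoms true at each world — a:{}; b:{p}.
a does not force ((p implies q) implies p) implies p: already at a itself, a forces (p implies q) implies p but a does not force p.
a lacks atom p, so a does not force p.
So the root a does not force the formula.

No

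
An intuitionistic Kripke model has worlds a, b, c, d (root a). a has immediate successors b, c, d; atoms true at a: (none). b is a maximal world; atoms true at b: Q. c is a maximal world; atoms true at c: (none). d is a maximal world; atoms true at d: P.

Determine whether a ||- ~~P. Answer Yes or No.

No

a ||-/- ~~P since b is accessible from a and b ||- ~P.
b ||- ~P: no world accessible from b forces P.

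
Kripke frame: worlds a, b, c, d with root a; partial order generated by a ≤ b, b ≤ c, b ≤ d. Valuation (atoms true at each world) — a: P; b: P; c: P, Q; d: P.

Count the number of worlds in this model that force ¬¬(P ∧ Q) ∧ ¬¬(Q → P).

1

a: does not force it — a ⊮ ¬¬(P ∧ Q) ∧ ¬¬(Q → P) since a fails ¬¬(P ∧ Q).
b: does not force it.
c: forces it.
d: does not force it.
Worlds forcing the formula: {c}.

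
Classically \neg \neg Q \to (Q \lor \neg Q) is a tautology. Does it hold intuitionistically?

No

This is a variant of double-negation elimination (deriving excluded middle from double negation), which is not intuitionistically valid.
A Kripke countermodel: worlds u0, u1; order generated by u0 \le u1; atoms true at each world — u0:{}; u1:{Q}.
u0 \nVdash \neg \neg Q \to (Q \lor \neg Q): already at u0 itself, u0 \Vdash \neg \neg Q but u0 \nVdash Q \lor \neg Q.
u0 \nVdash Q \lor \neg Q: neither disjunct is forced at u0.
u0 lacks atom Q, so u0 \nVdash Q.
So the root u0 does not force the formula.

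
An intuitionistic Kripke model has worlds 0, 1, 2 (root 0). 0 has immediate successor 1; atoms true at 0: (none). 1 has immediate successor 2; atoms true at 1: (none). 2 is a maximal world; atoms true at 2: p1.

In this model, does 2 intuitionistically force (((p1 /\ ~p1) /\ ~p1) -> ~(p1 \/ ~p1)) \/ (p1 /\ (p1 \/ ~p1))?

2 ||- (((p1 /\ ~p1) /\ ~p1) -> ~(p1 \/ ~p1)) \/ (p1 /\ (p1 \/ ~p1)) via the disjunct ((p1 /\ ~p1) /\ ~p1) -> ~(p1 \/ ~p1).

Yes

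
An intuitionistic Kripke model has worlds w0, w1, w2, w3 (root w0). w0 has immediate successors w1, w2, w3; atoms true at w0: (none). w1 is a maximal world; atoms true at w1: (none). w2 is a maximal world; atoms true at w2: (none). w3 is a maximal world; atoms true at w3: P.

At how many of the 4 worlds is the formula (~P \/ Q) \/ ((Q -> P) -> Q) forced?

2

w0: does not force it — w0 ||-/- (~P \/ Q) \/ ((Q -> P) -> Q): neither disjunct is forced at w0.
w1: forces it.
w2: forces it.
w3: does not force it — w3 ||-/- (~P \/ Q) \/ ((Q -> P) -> Q): neither disjunct is forced at w3.
Worlds forcing the formula: {w1, w2}.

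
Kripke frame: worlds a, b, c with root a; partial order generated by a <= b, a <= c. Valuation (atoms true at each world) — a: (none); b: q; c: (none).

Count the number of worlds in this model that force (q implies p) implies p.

1

a: does not force it — a does not force (q implies p) implies p: at the accessible world c, c forces q implies p but c does not force p.
b: forces it.
c: does not force it — c does not force (q implies p) implies p: already at c itself, c forces q implies p but c does not force p.
Worlds forcing the formula: {b}.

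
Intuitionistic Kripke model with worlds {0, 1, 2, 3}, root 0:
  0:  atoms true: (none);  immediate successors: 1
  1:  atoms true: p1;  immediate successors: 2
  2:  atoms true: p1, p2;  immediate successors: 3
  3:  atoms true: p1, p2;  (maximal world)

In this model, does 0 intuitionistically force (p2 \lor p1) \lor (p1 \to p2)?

0 \nVdash (p2 \lor p1) \lor (p1 \to p2): neither disjunct is forced at 0.
0 \nVdash p2 \lor p1: neither disjunct is forced at 0.
0 lacks atom p2, so 0 \nVdash p2.

No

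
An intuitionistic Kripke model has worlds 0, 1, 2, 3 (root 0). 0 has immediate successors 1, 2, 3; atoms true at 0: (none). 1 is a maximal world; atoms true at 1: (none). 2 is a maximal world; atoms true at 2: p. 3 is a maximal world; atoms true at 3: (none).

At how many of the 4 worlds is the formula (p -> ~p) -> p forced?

0: does not force it — 0 ||-/- (p -> ~p) -> p: at the accessible world 1, 1 ||- p -> ~p but 1 ||-/- p.
1: does not force it — 1 ||-/- (p -> ~p) -> p: already at 1 itself, 1 ||- p -> ~p but 1 ||-/- p.
2: forces it.
3: does not force it.
Worlds forcing the formula: {2}.

1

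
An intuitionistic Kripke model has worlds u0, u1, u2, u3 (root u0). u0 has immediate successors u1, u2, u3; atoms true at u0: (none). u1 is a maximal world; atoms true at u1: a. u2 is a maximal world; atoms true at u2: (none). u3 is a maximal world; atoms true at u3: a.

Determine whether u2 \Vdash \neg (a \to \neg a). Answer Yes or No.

No

u2 \nVdash \neg (a \to \neg a) since u2 is accessible from u2 and u2 \Vdash a \to \neg a.
u2 \Vdash a \to \neg a vacuously: no world accessible from u2 forces the antecedent a.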